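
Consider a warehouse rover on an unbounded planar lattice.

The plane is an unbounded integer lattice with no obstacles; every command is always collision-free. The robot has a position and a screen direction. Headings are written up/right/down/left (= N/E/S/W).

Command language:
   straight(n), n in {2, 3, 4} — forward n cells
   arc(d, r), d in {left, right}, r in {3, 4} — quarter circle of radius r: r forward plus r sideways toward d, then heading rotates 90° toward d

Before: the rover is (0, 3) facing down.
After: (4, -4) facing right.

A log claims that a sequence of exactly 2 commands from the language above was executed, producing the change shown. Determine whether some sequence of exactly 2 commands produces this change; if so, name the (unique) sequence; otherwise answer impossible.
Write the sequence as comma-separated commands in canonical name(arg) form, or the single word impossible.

straight(3), arc(left, 4)

key: order matters: swapping straight(3) and arc(left, 4) lands elsewhere
initial: (0, 3) facing down
step 1 (straight(3)): (0, 0) facing down
step 2 (arc(left, 4)): (4, -4) facing right
uniquely the one of 49 2-step routes that fits.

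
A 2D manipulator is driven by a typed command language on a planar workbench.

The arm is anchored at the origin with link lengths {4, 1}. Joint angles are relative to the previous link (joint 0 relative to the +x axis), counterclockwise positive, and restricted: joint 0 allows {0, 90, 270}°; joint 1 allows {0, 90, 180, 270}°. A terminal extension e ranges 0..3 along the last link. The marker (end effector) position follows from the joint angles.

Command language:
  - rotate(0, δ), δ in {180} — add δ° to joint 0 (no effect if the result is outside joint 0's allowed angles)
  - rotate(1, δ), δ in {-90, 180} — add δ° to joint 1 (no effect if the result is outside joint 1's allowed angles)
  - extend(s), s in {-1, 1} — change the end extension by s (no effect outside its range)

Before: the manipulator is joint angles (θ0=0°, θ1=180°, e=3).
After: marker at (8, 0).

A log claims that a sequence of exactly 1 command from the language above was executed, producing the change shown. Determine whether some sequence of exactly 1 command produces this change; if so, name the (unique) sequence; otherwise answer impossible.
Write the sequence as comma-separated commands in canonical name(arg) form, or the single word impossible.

from: joint angles (θ0=0°, θ1=180°, e=3)
step 1 (rotate(1, 180)): joint angles (θ0=0°, θ1=0°, e=3)
uniquely the one of 5 1-step routes that fits.

rotate(1, 180)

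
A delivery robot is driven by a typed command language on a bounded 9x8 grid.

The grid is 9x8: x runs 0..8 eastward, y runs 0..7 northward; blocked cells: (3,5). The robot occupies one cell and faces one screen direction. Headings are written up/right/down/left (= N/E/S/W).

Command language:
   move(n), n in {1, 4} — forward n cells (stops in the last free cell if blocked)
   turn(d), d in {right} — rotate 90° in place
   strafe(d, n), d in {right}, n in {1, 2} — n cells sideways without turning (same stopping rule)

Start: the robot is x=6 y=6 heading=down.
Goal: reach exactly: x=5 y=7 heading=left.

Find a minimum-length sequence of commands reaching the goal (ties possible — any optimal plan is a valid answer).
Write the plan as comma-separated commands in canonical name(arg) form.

turn(right), move(1), strafe(right, 1)

start: x=6 y=6 heading=down
1. turn(right) → x=6 y=6 heading=left
2. move(1) → x=5 y=6 heading=left
3. strafe(right, 1) → x=5 y=7 heading=left
nothing shorter than 3 reaches the goal.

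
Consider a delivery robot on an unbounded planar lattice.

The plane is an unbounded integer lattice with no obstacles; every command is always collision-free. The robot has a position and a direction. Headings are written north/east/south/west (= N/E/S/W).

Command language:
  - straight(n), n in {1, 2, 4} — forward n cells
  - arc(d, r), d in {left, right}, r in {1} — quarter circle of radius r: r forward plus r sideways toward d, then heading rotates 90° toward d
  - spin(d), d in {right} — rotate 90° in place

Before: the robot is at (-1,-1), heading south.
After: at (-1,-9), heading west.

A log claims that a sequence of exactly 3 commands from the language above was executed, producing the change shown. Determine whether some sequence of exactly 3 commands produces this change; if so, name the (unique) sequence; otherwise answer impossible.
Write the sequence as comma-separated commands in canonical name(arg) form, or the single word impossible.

key: running spin(right) before straight(4) would end elsewhere — order is forced
begin: at (-1,-1), heading south
1. straight(4) → at (-1,-5), heading south
2. straight(4) → at (-1,-9), heading south
3. spin(right) → at (-1,-9), heading west
no other 3-command option fits: unique.

straight(4), straight(4), spin(right)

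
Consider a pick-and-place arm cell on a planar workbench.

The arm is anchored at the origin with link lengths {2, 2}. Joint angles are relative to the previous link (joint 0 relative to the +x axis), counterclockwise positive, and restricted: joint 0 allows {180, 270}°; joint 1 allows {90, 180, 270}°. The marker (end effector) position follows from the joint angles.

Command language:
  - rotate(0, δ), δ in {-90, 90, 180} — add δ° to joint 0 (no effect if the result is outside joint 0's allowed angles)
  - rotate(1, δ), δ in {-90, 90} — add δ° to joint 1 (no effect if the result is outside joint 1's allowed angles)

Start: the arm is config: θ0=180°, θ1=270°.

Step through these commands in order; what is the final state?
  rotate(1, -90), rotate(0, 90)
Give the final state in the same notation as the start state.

config: θ0=270°, θ1=180°

start: config: θ0=180°, θ1=270°
1. rotate(1, -90) → config: θ0=180°, θ1=180°
2. rotate(0, 90) → config: θ0=270°, θ1=180°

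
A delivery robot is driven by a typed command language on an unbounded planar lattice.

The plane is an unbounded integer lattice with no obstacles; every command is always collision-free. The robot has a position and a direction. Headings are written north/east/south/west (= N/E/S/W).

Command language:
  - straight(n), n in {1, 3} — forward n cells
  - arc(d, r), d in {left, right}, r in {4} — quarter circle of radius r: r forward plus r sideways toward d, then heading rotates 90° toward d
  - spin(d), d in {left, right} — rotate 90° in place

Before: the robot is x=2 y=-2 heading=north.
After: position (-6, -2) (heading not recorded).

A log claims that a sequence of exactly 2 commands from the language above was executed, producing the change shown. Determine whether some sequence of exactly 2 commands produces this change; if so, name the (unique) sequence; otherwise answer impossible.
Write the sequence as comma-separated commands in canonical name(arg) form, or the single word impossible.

arc(left, 4), arc(left, 4)

initial: x=2 y=-2 heading=north
step 1 (arc(left, 4)): x=-2 y=2 heading=west
step 2 (arc(left, 4)): x=-6 y=-2 heading=south
no other 2-command option fits: unique.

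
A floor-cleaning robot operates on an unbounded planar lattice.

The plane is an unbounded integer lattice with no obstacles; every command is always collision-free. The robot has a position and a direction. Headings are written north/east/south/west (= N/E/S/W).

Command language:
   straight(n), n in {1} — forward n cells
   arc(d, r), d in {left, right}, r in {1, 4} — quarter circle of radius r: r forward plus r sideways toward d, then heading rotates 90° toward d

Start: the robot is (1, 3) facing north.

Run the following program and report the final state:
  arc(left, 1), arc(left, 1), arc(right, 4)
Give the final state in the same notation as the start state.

(-5, -1) facing west

start: (1, 3) facing north
[1] after arc(left, 1): (0, 4) facing west
[2] after arc(left, 1): (-1, 3) facing south
[3] after arc(right, 4): (-5, -1) facing west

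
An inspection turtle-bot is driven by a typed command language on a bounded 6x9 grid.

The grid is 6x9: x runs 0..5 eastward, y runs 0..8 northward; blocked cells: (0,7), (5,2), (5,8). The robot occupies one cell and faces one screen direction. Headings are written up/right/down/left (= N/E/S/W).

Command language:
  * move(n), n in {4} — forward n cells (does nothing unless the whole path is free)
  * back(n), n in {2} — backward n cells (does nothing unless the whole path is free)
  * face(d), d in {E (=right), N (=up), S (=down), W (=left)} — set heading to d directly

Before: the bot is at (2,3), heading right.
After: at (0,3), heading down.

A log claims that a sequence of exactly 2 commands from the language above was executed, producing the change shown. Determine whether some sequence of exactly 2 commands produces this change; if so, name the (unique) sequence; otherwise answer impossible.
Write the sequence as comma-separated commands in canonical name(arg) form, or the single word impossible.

back(2), face(S)

key: order matters: swapping back(2) and face(S) lands elsewhere
begin: at (2,3), heading right
t=1 back(2) ⇒ at (0,3), heading right
t=2 face(S) ⇒ at (0,3), heading down
no other 2-command option fits: unique.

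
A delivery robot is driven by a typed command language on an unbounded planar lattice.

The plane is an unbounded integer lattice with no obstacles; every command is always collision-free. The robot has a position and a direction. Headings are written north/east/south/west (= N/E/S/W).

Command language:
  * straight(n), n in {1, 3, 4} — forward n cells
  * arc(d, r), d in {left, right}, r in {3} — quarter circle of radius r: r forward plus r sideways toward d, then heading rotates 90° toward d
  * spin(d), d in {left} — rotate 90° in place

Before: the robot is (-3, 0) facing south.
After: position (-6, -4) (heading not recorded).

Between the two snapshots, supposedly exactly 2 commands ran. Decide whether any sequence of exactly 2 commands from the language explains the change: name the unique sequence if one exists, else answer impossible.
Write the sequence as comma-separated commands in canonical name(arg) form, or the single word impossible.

straight(1), arc(right, 3)

key: order matters: swapping straight(1) and arc(right, 3) lands elsewhere
start: (-3, 0) facing south
[1] after straight(1): (-3, -1) facing south
[2] after arc(right, 3): (-6, -4) facing west
all 36 alternatives checked — unique.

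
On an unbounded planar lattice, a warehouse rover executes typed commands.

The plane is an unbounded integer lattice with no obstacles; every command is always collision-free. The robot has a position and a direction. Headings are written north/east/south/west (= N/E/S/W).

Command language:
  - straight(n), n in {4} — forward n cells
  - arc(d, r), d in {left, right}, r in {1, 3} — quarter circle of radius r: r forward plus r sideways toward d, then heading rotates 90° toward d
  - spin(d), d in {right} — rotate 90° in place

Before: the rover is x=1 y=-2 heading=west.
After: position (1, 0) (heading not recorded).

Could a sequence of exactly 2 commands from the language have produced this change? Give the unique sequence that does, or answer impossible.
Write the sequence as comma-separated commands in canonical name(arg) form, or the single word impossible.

begin: x=1 y=-2 heading=west
1. arc(right, 1) → x=0 y=-1 heading=north
2. arc(right, 1) → x=1 y=0 heading=east
no other 2-command option fits: unique.

arc(right, 1), arc(right, 1)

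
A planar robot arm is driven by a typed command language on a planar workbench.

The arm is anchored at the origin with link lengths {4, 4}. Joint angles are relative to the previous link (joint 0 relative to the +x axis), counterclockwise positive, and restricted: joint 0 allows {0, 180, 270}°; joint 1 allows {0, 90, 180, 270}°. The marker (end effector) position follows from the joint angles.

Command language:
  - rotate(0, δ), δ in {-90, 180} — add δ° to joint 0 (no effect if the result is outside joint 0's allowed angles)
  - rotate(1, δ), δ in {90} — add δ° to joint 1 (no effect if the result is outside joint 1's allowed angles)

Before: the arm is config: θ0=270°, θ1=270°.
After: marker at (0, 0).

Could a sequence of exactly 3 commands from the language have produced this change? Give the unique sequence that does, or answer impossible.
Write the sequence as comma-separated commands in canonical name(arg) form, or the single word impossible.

rotate(1, 90), rotate(1, 90), rotate(1, 90)

start: config: θ0=270°, θ1=270°
1. rotate(1, 90) → config: θ0=270°, θ1=0°
2. rotate(1, 90) → config: θ0=270°, θ1=90°
3. rotate(1, 90) → config: θ0=270°, θ1=180°
no other 3-command option fits: unique.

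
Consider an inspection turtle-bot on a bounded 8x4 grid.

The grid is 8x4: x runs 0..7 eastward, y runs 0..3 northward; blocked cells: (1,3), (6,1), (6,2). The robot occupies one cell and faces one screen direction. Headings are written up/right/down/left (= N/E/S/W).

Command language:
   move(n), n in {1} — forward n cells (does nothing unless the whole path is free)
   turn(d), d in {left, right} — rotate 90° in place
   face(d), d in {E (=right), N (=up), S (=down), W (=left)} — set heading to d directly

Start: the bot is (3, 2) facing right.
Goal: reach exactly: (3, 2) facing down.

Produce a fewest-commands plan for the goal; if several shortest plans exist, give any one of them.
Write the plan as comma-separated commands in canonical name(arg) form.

turn(right)

initial: (3, 2) facing right
1. turn(right) → (3, 2) facing down
no 0-step plan works, so 1 is optimal.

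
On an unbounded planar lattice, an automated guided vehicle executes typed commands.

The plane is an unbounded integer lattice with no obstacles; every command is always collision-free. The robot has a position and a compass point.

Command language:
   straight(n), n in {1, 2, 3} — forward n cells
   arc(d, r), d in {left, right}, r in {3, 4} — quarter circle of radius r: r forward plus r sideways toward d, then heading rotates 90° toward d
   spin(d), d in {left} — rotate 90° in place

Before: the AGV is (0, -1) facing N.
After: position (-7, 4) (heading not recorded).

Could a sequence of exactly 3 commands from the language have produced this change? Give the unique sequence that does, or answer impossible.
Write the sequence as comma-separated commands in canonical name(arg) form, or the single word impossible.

straight(1), arc(left, 4), straight(3)

key: running straight(3) before straight(1) would end elsewhere — order is forced
t0: (0, -1) facing N
[1] after straight(1): (0, 0) facing N
[2] after arc(left, 4): (-4, 4) facing W
[3] after straight(3): (-7, 4) facing W
no other 3-command option fits: unique.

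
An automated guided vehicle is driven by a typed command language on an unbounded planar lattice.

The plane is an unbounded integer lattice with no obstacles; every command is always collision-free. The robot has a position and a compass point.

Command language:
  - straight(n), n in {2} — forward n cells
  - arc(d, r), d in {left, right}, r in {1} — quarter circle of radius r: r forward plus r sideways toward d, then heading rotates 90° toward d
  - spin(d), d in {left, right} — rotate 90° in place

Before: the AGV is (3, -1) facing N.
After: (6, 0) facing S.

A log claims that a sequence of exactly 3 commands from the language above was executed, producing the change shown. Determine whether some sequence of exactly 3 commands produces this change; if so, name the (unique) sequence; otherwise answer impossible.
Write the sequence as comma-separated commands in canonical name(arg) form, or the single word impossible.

key: cell and facing (now S) both changed — the 3 commands mix motion and turning
t0: (3, -1) facing N
step 1 (arc(right, 1)): (4, 0) facing E
step 2 (straight(2)): (6, 0) facing E
step 3 (spin(right)): (6, 0) facing S
no other 3-command option fits: unique.

arc(right, 1), straight(2), spin(right)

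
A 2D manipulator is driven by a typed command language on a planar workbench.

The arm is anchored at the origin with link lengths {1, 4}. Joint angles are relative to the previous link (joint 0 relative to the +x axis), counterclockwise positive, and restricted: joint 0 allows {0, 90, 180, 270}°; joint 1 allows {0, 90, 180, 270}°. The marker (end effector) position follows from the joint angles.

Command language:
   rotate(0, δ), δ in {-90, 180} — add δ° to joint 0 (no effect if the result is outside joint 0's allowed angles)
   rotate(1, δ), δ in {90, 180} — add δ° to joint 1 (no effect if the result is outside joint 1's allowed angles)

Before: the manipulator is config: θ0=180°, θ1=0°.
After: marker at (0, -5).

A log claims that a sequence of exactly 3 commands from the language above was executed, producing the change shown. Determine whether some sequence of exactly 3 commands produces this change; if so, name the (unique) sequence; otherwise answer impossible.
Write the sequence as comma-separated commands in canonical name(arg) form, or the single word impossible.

rotate(0, -90), rotate(0, -90), rotate(0, -90)

t0: config: θ0=180°, θ1=0°
1. rotate(0, -90) → config: θ0=90°, θ1=0°
2. rotate(0, -90) → config: θ0=0°, θ1=0°
3. rotate(0, -90) → config: θ0=270°, θ1=0°
uniquely the one of 64 3-step routes that fits.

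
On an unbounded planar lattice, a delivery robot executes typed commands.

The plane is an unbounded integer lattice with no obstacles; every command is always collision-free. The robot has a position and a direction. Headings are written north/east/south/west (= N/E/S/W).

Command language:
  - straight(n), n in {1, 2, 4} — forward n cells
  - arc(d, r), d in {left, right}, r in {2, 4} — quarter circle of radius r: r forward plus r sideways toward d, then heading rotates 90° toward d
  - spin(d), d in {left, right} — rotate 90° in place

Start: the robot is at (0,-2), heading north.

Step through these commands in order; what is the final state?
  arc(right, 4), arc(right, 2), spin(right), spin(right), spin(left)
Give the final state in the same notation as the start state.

at (6,0), heading west

begin: at (0,-2), heading north
1. arc(right, 4) → at (4,2), heading east
2. arc(right, 2) → at (6,0), heading south
3. spin(right) → at (6,0), heading west
4. spin(right) → at (6,0), heading north
5. spin(left) → at (6,0), heading west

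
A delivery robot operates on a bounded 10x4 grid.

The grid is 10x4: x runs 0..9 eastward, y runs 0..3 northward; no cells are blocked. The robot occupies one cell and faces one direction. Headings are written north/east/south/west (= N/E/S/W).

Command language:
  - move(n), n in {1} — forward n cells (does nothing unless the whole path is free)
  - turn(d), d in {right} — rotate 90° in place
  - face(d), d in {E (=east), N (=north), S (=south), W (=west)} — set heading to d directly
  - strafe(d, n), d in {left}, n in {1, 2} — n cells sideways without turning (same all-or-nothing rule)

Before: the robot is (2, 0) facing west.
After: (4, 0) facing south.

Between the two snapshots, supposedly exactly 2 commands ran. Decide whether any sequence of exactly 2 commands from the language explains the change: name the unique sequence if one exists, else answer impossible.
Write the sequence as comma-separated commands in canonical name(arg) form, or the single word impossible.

key: cell and facing (now S) both changed — the 2 commands mix motion and turning
t0: (2, 0) facing west
[1] after face(S): (2, 0) facing south
[2] after strafe(left, 2): (4, 0) facing south
uniquely the one of 64 2-step routes that fits.

face(S), strafe(left, 2)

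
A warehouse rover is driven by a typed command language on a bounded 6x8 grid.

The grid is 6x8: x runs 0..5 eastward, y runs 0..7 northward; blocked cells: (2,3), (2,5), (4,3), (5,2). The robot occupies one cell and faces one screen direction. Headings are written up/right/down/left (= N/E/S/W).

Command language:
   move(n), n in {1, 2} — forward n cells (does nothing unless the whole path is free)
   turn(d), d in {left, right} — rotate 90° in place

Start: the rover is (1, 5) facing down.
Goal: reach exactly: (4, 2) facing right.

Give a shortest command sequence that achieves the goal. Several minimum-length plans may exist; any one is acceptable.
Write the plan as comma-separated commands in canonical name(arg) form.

move(2), move(1), turn(left), move(2), move(1)

initial: (1, 5) facing down
[1] after move(2): (1, 3) facing down
[2] after move(1): (1, 2) facing down
[3] after turn(left): (1, 2) facing right
[4] after move(2): (3, 2) facing right
[5] after move(1): (4, 2) facing right
minimal: 5 command(s), checked below 5.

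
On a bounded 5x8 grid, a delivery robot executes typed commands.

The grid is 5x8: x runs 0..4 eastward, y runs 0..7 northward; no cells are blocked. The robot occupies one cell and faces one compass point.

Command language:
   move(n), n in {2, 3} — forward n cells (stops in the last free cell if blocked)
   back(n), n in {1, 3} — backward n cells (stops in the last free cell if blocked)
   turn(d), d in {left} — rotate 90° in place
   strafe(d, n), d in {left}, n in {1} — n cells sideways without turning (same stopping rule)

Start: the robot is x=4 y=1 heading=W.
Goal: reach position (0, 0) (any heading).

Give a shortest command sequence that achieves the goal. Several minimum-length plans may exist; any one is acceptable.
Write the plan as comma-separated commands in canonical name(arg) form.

from: x=4 y=1 heading=W
[1] after move(3): x=1 y=1 heading=W
[2] after move(3): x=0 y=1 heading=W
[3] after strafe(left, 1): x=0 y=0 heading=W
minimal: 3 command(s), checked below 3.

move(3), move(3), strafe(left, 1)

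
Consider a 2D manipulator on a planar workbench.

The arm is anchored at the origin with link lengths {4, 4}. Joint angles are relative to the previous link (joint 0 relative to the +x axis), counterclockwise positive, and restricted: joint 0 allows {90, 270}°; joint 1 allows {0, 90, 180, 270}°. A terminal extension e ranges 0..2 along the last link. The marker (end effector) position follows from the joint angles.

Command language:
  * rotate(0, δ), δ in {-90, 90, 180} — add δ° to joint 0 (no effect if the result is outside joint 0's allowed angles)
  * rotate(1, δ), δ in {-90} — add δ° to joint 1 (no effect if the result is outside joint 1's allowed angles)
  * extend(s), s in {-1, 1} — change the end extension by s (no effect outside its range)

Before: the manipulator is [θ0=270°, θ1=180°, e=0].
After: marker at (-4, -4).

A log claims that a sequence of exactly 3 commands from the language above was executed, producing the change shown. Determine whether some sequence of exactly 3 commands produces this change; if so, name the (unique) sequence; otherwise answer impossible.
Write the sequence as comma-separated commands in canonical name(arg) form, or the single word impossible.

t0: [θ0=270°, θ1=180°, e=0]
t=1 rotate(1, -90) ⇒ [θ0=270°, θ1=90°, e=0]
t=2 rotate(1, -90) ⇒ [θ0=270°, θ1=0°, e=0]
t=3 rotate(1, -90) ⇒ [θ0=270°, θ1=270°, e=0]
all 216 alternatives checked — unique.

rotate(1, -90), rotate(1, -90), rotate(1, -90)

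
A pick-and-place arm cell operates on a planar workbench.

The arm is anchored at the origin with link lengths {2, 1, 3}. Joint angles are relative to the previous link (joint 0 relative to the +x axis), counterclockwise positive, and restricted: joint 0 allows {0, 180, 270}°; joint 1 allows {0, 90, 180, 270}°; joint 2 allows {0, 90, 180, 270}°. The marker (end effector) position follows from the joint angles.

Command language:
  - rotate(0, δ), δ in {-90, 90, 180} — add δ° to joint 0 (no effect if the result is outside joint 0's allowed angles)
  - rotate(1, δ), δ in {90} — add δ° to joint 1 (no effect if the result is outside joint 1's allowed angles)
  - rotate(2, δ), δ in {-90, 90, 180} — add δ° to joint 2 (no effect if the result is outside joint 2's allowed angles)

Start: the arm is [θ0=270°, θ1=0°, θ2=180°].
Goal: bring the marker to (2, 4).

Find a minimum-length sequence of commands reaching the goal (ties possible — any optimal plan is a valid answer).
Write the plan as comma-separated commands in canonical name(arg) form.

start: [θ0=270°, θ1=0°, θ2=180°]
1. rotate(0, 90) → [θ0=0°, θ1=0°, θ2=180°]
2. rotate(2, 180) → [θ0=0°, θ1=0°, θ2=0°]
3. rotate(1, 90) → [θ0=0°, θ1=90°, θ2=0°]
no 2-step plan works, so 3 is optimal.

rotate(0, 90), rotate(2, 180), rotate(1, 90)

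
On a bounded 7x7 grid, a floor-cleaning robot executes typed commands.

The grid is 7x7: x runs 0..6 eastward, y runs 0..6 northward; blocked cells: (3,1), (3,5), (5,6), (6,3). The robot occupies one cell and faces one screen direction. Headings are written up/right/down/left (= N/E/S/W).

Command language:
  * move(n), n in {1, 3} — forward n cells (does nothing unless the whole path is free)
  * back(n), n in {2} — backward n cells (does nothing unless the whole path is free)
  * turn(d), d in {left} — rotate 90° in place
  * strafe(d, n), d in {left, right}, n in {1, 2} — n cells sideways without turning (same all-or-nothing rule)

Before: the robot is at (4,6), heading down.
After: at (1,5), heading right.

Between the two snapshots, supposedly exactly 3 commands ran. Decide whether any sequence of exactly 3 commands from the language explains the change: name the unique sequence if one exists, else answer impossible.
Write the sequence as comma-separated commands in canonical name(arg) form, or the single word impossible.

every 3-command combo misses the target.

impossible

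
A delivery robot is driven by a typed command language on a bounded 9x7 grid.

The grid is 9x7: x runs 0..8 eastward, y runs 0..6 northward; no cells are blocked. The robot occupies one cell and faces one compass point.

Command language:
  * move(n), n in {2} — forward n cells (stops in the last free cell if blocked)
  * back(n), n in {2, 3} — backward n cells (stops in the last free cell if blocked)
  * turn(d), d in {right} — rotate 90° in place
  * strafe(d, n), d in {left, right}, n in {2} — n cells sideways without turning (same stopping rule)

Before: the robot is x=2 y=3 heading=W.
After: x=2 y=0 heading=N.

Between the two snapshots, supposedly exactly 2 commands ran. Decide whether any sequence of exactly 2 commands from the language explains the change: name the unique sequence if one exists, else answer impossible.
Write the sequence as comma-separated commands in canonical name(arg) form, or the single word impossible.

key: order matters: swapping turn(right) and back(3) lands elsewhere
initial: x=2 y=3 heading=W
1. turn(right) → x=2 y=3 heading=N
2. back(3) → x=2 y=0 heading=N
no rival 2-sequence matches.

turn(right), back(3)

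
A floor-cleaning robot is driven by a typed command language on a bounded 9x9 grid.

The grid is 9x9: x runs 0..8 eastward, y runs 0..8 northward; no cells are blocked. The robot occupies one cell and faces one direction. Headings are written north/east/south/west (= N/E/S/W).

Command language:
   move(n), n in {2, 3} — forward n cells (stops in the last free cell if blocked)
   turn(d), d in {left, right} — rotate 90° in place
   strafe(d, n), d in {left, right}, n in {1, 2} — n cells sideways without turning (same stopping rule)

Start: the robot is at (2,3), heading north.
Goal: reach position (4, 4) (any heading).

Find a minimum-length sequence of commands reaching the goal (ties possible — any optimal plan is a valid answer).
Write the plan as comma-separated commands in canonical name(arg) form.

initial: at (2,3), heading north
[1] after turn(right): at (2,3), heading east
[2] after strafe(left, 1): at (2,4), heading east
[3] after move(2): at (4,4), heading east
shorter routes all fall short; 3 is best.

turn(right), strafe(left, 1), move(2)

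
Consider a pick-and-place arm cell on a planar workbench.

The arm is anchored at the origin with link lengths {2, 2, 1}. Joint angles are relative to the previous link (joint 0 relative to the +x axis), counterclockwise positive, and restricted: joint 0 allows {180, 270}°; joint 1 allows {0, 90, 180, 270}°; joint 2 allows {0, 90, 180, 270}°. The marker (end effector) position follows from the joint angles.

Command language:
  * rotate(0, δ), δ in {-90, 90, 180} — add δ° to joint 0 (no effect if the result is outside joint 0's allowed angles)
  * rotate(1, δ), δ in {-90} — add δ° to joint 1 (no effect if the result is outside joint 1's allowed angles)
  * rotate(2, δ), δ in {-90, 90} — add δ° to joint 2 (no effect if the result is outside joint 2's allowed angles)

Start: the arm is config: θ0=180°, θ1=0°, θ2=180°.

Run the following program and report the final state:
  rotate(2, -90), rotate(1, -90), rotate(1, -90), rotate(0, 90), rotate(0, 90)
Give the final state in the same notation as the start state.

config: θ0=270°, θ1=180°, θ2=90°

t0: config: θ0=180°, θ1=0°, θ2=180°
[1] after rotate(2, -90): config: θ0=180°, θ1=0°, θ2=90°
[2] after rotate(1, -90): config: θ0=180°, θ1=270°, θ2=90°
[3] after rotate(1, -90): config: θ0=180°, θ1=180°, θ2=90°
[4] after rotate(0, 90): config: θ0=270°, θ1=180°, θ2=90°
[5] after rotate(0, 90): config: θ0=270°, θ1=180°, θ2=90°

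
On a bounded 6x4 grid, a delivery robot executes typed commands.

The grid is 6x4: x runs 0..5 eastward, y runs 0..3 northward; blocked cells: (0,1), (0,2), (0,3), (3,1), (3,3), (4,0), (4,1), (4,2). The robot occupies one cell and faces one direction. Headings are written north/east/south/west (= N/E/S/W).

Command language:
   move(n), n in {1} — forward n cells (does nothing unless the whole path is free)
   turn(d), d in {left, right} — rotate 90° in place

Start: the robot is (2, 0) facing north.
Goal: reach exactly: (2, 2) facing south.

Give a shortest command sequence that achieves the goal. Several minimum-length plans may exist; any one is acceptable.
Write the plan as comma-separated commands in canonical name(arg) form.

initial: (2, 0) facing north
step 1 (move(1)): (2, 1) facing north
step 2 (move(1)): (2, 2) facing north
step 3 (turn(right)): (2, 2) facing east
step 4 (turn(right)): (2, 2) facing south
nothing shorter than 4 reaches the goal.

move(1), move(1), turn(right), turn(right)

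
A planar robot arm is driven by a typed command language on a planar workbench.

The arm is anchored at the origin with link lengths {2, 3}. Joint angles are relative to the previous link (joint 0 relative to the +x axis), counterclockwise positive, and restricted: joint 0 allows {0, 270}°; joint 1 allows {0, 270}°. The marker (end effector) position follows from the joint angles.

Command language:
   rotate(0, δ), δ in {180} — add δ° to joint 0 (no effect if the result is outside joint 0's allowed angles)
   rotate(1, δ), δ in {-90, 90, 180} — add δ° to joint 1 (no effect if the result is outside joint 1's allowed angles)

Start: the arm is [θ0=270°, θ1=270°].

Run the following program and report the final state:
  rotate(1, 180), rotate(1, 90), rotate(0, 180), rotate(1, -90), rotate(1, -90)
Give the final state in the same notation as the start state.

begin: [θ0=270°, θ1=270°]
step 1 (rotate(1, 180)): [θ0=270°, θ1=270°]
step 2 (rotate(1, 90)): [θ0=270°, θ1=0°]
step 3 (rotate(0, 180)): [θ0=270°, θ1=0°]
step 4 (rotate(1, -90)): [θ0=270°, θ1=270°]
step 5 (rotate(1, -90)): [θ0=270°, θ1=270°]

[θ0=270°, θ1=270°]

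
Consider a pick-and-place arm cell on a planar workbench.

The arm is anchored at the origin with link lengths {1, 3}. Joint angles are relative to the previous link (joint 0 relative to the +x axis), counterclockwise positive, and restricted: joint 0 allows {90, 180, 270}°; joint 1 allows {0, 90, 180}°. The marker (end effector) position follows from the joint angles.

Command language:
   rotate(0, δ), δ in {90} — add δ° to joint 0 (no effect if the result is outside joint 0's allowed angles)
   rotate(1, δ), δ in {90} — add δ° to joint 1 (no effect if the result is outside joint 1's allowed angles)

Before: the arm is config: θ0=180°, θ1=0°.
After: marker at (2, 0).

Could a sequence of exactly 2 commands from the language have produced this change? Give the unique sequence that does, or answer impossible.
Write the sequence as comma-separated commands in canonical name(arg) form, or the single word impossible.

t0: config: θ0=180°, θ1=0°
t=1 rotate(1, 90) ⇒ config: θ0=180°, θ1=90°
t=2 rotate(1, 90) ⇒ config: θ0=180°, θ1=180°
uniquely the one of 4 2-step routes that fits.

rotate(1, 90), rotate(1, 90)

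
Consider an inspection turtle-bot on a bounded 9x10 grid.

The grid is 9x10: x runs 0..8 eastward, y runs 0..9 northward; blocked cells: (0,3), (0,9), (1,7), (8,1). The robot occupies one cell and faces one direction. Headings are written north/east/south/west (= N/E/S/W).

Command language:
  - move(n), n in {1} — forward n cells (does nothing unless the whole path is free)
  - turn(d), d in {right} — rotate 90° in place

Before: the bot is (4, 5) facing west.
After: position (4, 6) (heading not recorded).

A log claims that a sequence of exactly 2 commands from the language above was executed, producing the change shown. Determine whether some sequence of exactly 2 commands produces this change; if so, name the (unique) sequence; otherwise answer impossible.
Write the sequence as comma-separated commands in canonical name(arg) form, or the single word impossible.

key: order matters: swapping turn(right) and move(1) lands elsewhere
initial: (4, 5) facing west
t=1 turn(right) ⇒ (4, 5) facing north
t=2 move(1) ⇒ (4, 6) facing north
all 4 alternatives checked — unique.

turn(right), move(1)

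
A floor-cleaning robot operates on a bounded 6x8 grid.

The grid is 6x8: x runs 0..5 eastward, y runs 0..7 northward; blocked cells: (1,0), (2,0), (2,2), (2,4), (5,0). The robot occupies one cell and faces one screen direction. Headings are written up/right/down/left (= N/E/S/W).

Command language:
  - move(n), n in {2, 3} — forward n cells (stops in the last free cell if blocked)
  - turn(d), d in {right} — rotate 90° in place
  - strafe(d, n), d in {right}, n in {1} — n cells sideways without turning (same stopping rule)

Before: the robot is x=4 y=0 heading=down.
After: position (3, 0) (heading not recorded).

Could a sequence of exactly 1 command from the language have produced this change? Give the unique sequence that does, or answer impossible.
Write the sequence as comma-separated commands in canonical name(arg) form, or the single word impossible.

t0: x=4 y=0 heading=down
[1] after strafe(right, 1): x=3 y=0 heading=down
no other 1-command option fits: unique.

strafe(right, 1)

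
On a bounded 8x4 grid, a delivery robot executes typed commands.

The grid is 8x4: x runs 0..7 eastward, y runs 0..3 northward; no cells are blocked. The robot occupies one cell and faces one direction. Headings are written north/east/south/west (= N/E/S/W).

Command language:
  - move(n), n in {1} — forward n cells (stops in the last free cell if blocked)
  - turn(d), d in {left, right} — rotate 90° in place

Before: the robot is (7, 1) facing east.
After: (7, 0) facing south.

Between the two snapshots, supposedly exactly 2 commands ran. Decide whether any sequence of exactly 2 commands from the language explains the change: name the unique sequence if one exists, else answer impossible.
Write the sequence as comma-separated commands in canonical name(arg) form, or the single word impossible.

turn(right), move(1)

key: order matters: swapping turn(right) and move(1) lands elsewhere
from: (7, 1) facing east
t=1 turn(right) ⇒ (7, 1) facing south
t=2 move(1) ⇒ (7, 0) facing south
no rival 2-sequence matches.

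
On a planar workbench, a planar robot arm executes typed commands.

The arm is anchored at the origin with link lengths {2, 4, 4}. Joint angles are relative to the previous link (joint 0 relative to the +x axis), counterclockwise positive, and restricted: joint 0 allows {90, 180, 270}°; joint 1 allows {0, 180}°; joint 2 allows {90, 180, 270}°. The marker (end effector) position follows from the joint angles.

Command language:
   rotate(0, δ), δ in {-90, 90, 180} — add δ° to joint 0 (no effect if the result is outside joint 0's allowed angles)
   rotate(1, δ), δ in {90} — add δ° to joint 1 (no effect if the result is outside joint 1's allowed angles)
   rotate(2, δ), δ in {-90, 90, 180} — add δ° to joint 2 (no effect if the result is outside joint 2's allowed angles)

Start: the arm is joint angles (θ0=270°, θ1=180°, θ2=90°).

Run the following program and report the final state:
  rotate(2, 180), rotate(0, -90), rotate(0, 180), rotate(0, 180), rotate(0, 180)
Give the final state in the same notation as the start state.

joint angles (θ0=180°, θ1=180°, θ2=270°)

start: joint angles (θ0=270°, θ1=180°, θ2=90°)
step 1 (rotate(2, 180)): joint angles (θ0=270°, θ1=180°, θ2=270°)
step 2 (rotate(0, -90)): joint angles (θ0=180°, θ1=180°, θ2=270°)
step 3 (rotate(0, 180)): joint angles (θ0=180°, θ1=180°, θ2=270°)
step 4 (rotate(0, 180)): joint angles (θ0=180°, θ1=180°, θ2=270°)
step 5 (rotate(0, 180)): joint angles (θ0=180°, θ1=180°, θ2=270°)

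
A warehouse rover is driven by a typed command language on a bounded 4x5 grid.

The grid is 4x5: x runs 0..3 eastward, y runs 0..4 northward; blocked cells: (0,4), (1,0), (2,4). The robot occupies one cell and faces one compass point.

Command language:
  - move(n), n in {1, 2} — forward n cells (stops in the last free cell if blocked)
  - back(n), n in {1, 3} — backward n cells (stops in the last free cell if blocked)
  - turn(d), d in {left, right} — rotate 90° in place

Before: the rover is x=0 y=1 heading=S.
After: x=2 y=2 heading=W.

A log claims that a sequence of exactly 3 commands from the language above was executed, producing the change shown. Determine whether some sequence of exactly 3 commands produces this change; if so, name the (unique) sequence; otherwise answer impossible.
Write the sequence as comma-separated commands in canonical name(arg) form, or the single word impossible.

checked all 3-command options: none fits.

impossible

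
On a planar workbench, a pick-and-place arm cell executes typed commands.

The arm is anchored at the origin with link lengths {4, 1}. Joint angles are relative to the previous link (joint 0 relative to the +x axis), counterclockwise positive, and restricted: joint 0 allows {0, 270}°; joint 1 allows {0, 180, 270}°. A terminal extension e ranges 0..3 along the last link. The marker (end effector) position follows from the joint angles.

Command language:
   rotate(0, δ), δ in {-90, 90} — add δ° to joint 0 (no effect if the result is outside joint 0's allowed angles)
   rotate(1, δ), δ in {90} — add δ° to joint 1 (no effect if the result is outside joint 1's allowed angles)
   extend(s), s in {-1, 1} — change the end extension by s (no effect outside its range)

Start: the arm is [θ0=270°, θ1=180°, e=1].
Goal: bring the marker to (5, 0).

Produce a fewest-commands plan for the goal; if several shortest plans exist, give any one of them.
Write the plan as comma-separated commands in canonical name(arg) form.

rotate(1, 90), rotate(1, 90), extend(-1), rotate(0, 90)

initial: [θ0=270°, θ1=180°, e=1]
t=1 rotate(1, 90) ⇒ [θ0=270°, θ1=270°, e=1]
t=2 rotate(1, 90) ⇒ [θ0=270°, θ1=0°, e=1]
t=3 extend(-1) ⇒ [θ0=270°, θ1=0°, e=0]
t=4 rotate(0, 90) ⇒ [θ0=0°, θ1=0°, e=0]
minimal: 4 command(s), checked below 4.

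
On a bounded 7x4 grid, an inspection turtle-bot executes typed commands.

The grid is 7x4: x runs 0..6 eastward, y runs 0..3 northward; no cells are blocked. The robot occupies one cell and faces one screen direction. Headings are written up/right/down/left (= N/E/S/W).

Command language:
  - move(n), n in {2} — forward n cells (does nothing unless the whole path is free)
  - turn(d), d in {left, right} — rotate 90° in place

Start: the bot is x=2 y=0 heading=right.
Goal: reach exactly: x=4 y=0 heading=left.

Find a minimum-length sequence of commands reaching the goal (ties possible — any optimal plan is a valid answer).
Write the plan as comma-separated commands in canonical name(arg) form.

initial: x=2 y=0 heading=right
1. move(2) → x=4 y=0 heading=right
2. turn(left) → x=4 y=0 heading=up
3. turn(left) → x=4 y=0 heading=left
minimal: 3 command(s), checked below 3.

move(2), turn(left), turn(left)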